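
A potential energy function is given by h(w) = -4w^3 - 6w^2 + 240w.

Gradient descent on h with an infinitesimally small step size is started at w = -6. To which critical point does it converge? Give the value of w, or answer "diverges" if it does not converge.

-5

h'(w) = -12(w - 4)(w + 5), so h'(-6) = -120.
Gradient descent moves in the -h' direction, i.e. w is increasing.
The nearest critical point in that direction is w = -5, where h'' = 108 > 0 (a local minimum). The iterate converges there.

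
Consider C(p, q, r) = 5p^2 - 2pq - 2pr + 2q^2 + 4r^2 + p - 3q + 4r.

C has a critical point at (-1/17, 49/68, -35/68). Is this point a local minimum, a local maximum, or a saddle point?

local minimum

The Hessian is constant: H = [[10, -2, -2], [-2, 4, 0], [-2, 0, 8]].
Leading principal minors: Δ₁ = 10, Δ₂ = 36, Δ₃ = 272.
All leading minors are positive, so H is positive definite: a local minimum.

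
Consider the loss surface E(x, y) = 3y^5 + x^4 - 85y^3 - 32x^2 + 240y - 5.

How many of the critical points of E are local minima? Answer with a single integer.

4

E separates as a function of x plus a function of y, so ∇E=0 decouples.
∂E/∂x = 4x(x - 4)(x + 4) = 0 at x ∈ {-4, 0, 4}; ∂E/∂y = 15(y - 4)(y - 1)(y + 1)(y + 4) = 0 at y ∈ {-4, -1, 1, 4}.
The Hessian is diagonal: diag(E_xx, E_yy). Second derivatives: E_xx(-4)=128, E_xx(0)=-64, E_xx(4)=128; E_yy(-4)=-1800, E_yy(-1)=450, E_yy(1)=-450, E_yy(4)=1800.
Local minima occur where both diagonal entries positive: (-4, -1), (-4, 4), (4, -1), (4, 4). Count: 4.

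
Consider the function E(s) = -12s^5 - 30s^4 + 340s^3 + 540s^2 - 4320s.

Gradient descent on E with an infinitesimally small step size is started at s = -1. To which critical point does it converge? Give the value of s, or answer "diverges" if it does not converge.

2

E'(s) = -60(s - 3)(s - 2)(s + 3)(s + 4), so E'(-1) = -4320.
Gradient descent moves in the -E' direction, i.e. s is increasing.
The nearest critical point in that direction is s = 2, where E'' = 1800 > 0 (a local minimum). The iterate converges there.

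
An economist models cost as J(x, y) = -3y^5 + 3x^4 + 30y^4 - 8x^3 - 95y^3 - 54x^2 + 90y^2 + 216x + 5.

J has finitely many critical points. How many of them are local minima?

J separates as a function of x plus a function of y, so ∇J=0 decouples.
∂J/∂x = 12(x - 3)(x - 2)(x + 3) = 0 at x ∈ {-3, 2, 3}; ∂J/∂y = -15y(y - 4)(y - 3)(y - 1) = 0 at y ∈ {0, 1, 3, 4}.
The Hessian is diagonal: diag(J_xx, J_yy). Second derivatives: J_xx(-3)=360, J_xx(2)=-60, J_xx(3)=72; J_yy(0)=180, J_yy(1)=-90, J_yy(3)=90, J_yy(4)=-180.
Local minima occur where both diagonal entries positive: (-3, 0), (-3, 3), (3, 0), (3, 3). Count: 4.

4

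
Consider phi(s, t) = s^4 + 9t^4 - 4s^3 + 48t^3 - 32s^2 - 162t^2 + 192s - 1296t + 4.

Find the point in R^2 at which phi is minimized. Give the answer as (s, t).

phi(s,t) separates as P(s) + Q(t) + 4, so its minimum is min P + min Q + 4.
P'(s) = 4(s - 4)(s - 3)(s + 4) vanishes at s ∈ {-4, 3, 4}; Q'(t) = 36(t - 3)(t + 3)(t + 4) vanishes at t ∈ {-4, -3, 3}.
Local minima of P (where P''>0): P(-4)=-768, P(4)=256. Local minima of Q: Q(-4)=1824, Q(3)=-3321.
So the global minimum of phi is P(-4) + Q(3) + 4 = -768 − 3321 + 4 = -4085, attained at (-4, 3).

(-4, 3)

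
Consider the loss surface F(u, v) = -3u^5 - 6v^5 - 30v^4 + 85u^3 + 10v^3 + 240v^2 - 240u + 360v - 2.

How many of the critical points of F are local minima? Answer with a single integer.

F separates as a function of u plus a function of v, so ∇F=0 decouples.
∂F/∂u = -15(u - 4)(u - 1)(u + 1)(u + 4) = 0 at u ∈ {-4, -1, 1, 4}; ∂F/∂v = -30(v - 2)(v + 1)(v + 2)(v + 3) = 0 at v ∈ {-3, -2, -1, 2}.
The Hessian is diagonal: diag(F_uu, F_vv). Second derivatives: F_uu(-4)=1800, F_uu(-1)=-450, F_uu(1)=450, F_uu(4)=-1800; F_vv(-3)=300, F_vv(-2)=-120, F_vv(-1)=180, F_vv(2)=-1800.
Local minima occur where both diagonal entries positive: (-4, -3), (-4, -1), (1, -3), (1, -1). Count: 4.

4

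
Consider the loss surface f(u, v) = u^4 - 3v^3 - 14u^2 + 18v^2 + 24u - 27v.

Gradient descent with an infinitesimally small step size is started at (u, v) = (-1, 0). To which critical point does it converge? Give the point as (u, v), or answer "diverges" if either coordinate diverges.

(-3, 1)

f is separable, so gradient descent decouples: u follows -∂f/∂u, v follows -∂f/∂v.
∂f/∂u = 4(u - 2)(u - 1)(u + 3); at u=-1 this is 48, so u decreases.
∂f/∂v = -9(v - 3)(v - 1); at v=0 this is -27, so v increases.
u converges to its nearest critical value -3 (a local min of the u-part); v converges to 1. The iterate converges to (-3, 1).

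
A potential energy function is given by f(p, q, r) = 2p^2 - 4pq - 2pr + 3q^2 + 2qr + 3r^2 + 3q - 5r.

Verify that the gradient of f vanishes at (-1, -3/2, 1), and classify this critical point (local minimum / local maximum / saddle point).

∇f = (4p - 4q - 2r, -4p + 6q + 2r + 3, -2p + 2q + 6r - 5); substituting (-1, -3/2, 1) gives ∇f = (0, 0, 0), so (-1, -3/2, 1) is indeed a critical point.
The Hessian is constant: H = [[4, -4, -2], [-4, 6, 2], [-2, 2, 6]].
Leading principal minors: Δ₁ = 4, Δ₂ = 8, Δ₃ = 40.
All leading minors are positive, so H is positive definite: a local minimum.

local minimum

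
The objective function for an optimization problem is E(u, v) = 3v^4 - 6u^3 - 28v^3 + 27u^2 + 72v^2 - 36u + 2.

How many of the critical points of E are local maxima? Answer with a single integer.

1

E separates as a function of u plus a function of v, so ∇E=0 decouples.
∂E/∂u = -18(u - 2)(u - 1) = 0 at u ∈ {1, 2}; ∂E/∂v = 12v(v - 4)(v - 3) = 0 at v ∈ {0, 3, 4}.
The Hessian is diagonal: diag(E_uu, E_vv). Second derivatives: E_uu(1)=18, E_uu(2)=-18; E_vv(0)=144, E_vv(3)=-36, E_vv(4)=48.
Local maxima occur where both diagonal entries negative: (2, 3). Count: 1.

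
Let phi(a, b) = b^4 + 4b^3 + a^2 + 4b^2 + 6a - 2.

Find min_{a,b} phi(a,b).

phi(a,b) separates as P(a) + Q(b) − 2, so its minimum is min P + min Q − 2.
P'(a) = 2a + 6 vanishes at a ∈ {-3}; Q'(b) = 4b(b + 1)(b + 2) vanishes at b ∈ {-2, -1, 0}.
Local minima of P (where P''>0): P(-3)=-9. Local minima of Q: Q(-2)=0, Q(0)=0.
So the global minimum of phi is P(-3) + Q(-2) − 2 = -9 + 0 − 2 = -11, attained at (-3, -2).

-11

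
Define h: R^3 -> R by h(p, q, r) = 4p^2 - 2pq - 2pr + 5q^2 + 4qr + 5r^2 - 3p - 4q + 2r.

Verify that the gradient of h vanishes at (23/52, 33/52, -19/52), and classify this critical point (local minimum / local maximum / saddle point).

∇h = (8p - 2q - 2r - 3, -2p + 10q + 4r - 4, -2p + 4q + 10r + 2); substituting (23/52, 33/52, -19/52) gives ∇h = (0, 0, 0), so (23/52, 33/52, -19/52) is indeed a critical point.
The Hessian is constant: H = [[8, -2, -2], [-2, 10, 4], [-2, 4, 10]].
Leading principal minors: Δ₁ = 8, Δ₂ = 76, Δ₃ = 624.
All leading minors are positive, so H is positive definite: a local minimum.

local minimum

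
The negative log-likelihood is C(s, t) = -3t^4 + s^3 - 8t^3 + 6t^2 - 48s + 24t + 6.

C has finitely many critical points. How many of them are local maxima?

2

C separates as a function of s plus a function of t, so ∇C=0 decouples.
∂C/∂s = 3(s - 4)(s + 4) = 0 at s ∈ {-4, 4}; ∂C/∂t = -12(t - 1)(t + 1)(t + 2) = 0 at t ∈ {-2, -1, 1}.
The Hessian is diagonal: diag(C_ss, C_tt). Second derivatives: C_ss(-4)=-24, C_ss(4)=24; C_tt(-2)=-36, C_tt(-1)=24, C_tt(1)=-72.
Local maxima occur where both diagonal entries negative: (-4, -2), (-4, 1). Count: 2.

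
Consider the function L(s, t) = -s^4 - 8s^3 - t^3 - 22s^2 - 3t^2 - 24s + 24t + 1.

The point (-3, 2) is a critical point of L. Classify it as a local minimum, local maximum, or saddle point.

local maximum

The mixed partial ∂²L/∂s∂t is 0, so the Hessian at any point is diag(L_ss, L_tt) = diag(-4(3s^2 + 12s + 11), -6(t + 1)).
At (-3, 2): H = diag(-8, -18).
Both eigenvalues are negative, so H is negative definite: a local maximum.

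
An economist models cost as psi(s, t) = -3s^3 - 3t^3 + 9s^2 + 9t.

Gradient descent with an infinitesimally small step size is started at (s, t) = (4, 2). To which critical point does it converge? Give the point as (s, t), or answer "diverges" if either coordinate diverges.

psi is separable, so gradient descent decouples: s follows -∂psi/∂s, t follows -∂psi/∂t.
∂psi/∂s = -9s(s - 2); at s=4 this is -72, so s increases.
∂psi/∂t = -9(t - 1)(t + 1); at t=2 this is -27, so t increases.
The s-coordinate has no critical point in that direction and runs off to infinity.

diverges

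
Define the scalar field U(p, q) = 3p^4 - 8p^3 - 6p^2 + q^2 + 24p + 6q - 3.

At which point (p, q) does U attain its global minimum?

(-1, -3)

U(p,q) separates as A(p) + B(q) − 3, so its minimum is min A + min B − 3.
A'(p) = 12(p - 2)(p - 1)(p + 1) vanishes at p ∈ {-1, 1, 2}; B'(q) = 2q + 6 vanishes at q ∈ {-3}.
Local minima of A (where A''>0): A(-1)=-19, A(2)=8. Local minima of B: B(-3)=-9.
So the global minimum of U is A(-1) + B(-3) − 3 = -19 − 9 − 3 = -31, attained at (-1, -3).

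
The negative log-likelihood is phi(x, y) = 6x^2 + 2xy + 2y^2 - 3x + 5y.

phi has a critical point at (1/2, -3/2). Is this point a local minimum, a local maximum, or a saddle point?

The Hessian of phi is constant: H = [[12, 2], [2, 4]].
det(H) = 12·4 − 2² = 44.
det(H) > 0 and tr(H) = 16 > 0, so H is positive definite and the point is a local minimum.

local minimum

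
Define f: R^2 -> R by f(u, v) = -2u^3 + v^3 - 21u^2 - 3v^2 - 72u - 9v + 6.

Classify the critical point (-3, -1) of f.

local maximum

The mixed partial ∂²f/∂u∂v is 0, so the Hessian at any point is diag(f_uu, f_vv) = diag(-6(2u + 7), 6(v - 1)).
At (-3, -1): H = diag(-6, -12).
Both eigenvalues are negative, so H is negative definite: a local maximum.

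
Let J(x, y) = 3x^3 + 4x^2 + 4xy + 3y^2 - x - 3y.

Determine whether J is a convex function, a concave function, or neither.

neither

The term 3x^3 is cubic, so the Hessian is not constant.
∂²J/∂x² = 18x + 8, which takes both signs as x varies (negative for sufficiently negative x). A diagonal entry of the Hessian changing sign means the Hessian is neither positive- nor negative-semidefinite on all of R^2.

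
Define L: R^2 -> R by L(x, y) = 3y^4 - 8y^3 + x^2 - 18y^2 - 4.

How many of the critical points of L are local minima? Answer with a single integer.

L separates as a function of x plus a function of y, so ∇L=0 decouples.
∂L/∂x = 2x = 0 at x ∈ {0}; ∂L/∂y = 12y(y - 3)(y + 1) = 0 at y ∈ {-1, 0, 3}.
The Hessian is diagonal: diag(L_xx, L_yy). Second derivatives: L_xx(0)=2; L_yy(-1)=48, L_yy(0)=-36, L_yy(3)=144.
Local minima occur where both diagonal entries positive: (0, -1), (0, 3). Count: 2.

2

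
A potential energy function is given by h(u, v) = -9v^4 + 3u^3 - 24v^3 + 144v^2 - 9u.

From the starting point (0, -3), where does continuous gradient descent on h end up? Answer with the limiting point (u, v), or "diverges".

(1, 0)

h is separable, so gradient descent decouples: u follows -∂h/∂u, v follows -∂h/∂v.
∂h/∂u = 9(u - 1)(u + 1); at u=0 this is -9, so u increases.
∂h/∂v = -36v(v - 2)(v + 4); at v=-3 this is -540, so v increases.
u converges to its nearest critical value 1 (a local min of the u-part); v converges to 0. The iterate converges to (1, 0).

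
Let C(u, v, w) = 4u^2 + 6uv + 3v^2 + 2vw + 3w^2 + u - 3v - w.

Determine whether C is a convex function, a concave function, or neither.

convex

C is quadratic, so its Hessian is the constant matrix H = [[8, 6, 0], [6, 6, 2], [0, 2, 6]].
Leading principal minors: 8, 12, 40.
All positive ⇒ H ≻ 0 ⇒ convex.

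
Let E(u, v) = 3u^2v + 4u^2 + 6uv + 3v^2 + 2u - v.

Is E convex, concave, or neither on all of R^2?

The term 3u^2v is cubic, so the Hessian is not constant.
∂²E/∂u² = 6v + 8, which takes both signs as v varies (negative for sufficiently negative v). A diagonal entry of the Hessian changing sign means the Hessian is neither positive- nor negative-semidefinite on all of R^2.

neither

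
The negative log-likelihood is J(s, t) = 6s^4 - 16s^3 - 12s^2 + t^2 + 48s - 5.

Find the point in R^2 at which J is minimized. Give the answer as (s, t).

(-1, 0)

J(s,t) separates as P(s) + Q(t) − 5, so its minimum is min P + min Q − 5.
P'(s) = 24(s - 2)(s - 1)(s + 1) vanishes at s ∈ {-1, 1, 2}; Q'(t) = 2t vanishes at t ∈ {0}.
Local minima of P (where P''>0): P(-1)=-38, P(2)=16. Local minima of Q: Q(0)=0.
So the global minimum of J is P(-1) + Q(0) − 5 = -38 + 0 − 5 = -43, attained at (-1, 0).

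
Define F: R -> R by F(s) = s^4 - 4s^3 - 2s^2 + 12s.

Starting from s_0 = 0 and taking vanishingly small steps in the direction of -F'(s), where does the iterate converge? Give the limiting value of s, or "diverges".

-1

F'(s) = 4(s - 3)(s - 1)(s + 1), so F'(0) = 12.
Gradient descent moves in the -F' direction, i.e. s is decreasing.
The nearest critical point in that direction is s = -1, where F'' = 32 > 0 (a local minimum). The iterate converges there.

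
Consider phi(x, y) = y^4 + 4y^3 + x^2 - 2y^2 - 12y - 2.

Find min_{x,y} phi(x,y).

-11

phi(x,y) separates as P(x) + Q(y) − 2, so its minimum is min P + min Q − 2.
P'(x) = 2x vanishes at x ∈ {0}; Q'(y) = 4(y - 1)(y + 1)(y + 3) vanishes at y ∈ {-3, -1, 1}.
Local minima of P (where P''>0): P(0)=0. Local minima of Q: Q(-3)=-9, Q(1)=-9.
So the global minimum of phi is P(0) + Q(-3) − 2 = 0 − 9 − 2 = -11, attained at (0, -3).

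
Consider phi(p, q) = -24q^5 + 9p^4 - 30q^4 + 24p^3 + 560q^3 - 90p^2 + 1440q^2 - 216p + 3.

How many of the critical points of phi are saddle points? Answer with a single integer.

phi separates as a function of p plus a function of q, so ∇phi=0 decouples.
∂phi/∂p = 36(p - 2)(p + 1)(p + 3) = 0 at p ∈ {-3, -1, 2}; ∂phi/∂q = -120q(q - 4)(q + 2)(q + 3) = 0 at q ∈ {-3, -2, 0, 4}.
The Hessian is diagonal: diag(phi_pp, phi_qq). Second derivatives: phi_pp(-3)=360, phi_pp(-1)=-216, phi_pp(2)=540; phi_qq(-3)=2520, phi_qq(-2)=-1440, phi_qq(0)=2880, phi_qq(4)=-20160.
Saddle points occur where the two diagonal entries have opposite signs: (-3, -2), (-3, 4), (-1, -3), (-1, 0), (2, -2), (2, 4). Count: 6.

6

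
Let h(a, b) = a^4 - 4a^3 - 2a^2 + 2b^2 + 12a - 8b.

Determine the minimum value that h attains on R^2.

h(a,b) separates as P(a) + Q(b), so its minimum is min P + min Q.
P'(a) = 4(a - 3)(a - 1)(a + 1) vanishes at a ∈ {-1, 1, 3}; Q'(b) = 4b - 8 vanishes at b ∈ {2}.
Local minima of P (where P''>0): P(-1)=-9, P(3)=-9. Local minima of Q: Q(2)=-8.
So the global minimum of h is P(-1) + Q(2) = -9 − 8 = -17, attained at (-1, 2).

-17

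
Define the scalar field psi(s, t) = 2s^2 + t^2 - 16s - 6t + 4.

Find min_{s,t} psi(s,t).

psi(s,t) separates as P(s) + Q(t) + 4, so its minimum is min P + min Q + 4.
P'(s) = 4s - 16 vanishes at s ∈ {4}; Q'(t) = 2(t - 3) vanishes at t ∈ {3}.
Local minima of P (where P''>0): P(4)=-32. Local minima of Q: Q(3)=-9.
So the global minimum of psi is P(4) + Q(3) + 4 = -32 − 9 + 4 = -37, attained at (4, 3).

-37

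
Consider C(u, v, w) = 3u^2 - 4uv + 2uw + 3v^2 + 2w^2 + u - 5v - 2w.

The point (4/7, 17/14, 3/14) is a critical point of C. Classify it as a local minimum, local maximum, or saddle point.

local minimum

The Hessian is constant: H = [[6, -4, 2], [-4, 6, 0], [2, 0, 4]].
Leading principal minors: Δ₁ = 6, Δ₂ = 20, Δ₃ = 56.
All leading minors are positive, so H is positive definite: a local minimum.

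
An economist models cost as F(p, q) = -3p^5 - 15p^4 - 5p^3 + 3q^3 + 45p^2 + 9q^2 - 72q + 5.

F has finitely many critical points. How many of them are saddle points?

4

F separates as a function of p plus a function of q, so ∇F=0 decouples.
∂F/∂p = -15p(p - 1)(p + 2)(p + 3) = 0 at p ∈ {-3, -2, 0, 1}; ∂F/∂q = 9(q - 2)(q + 4) = 0 at q ∈ {-4, 2}.
The Hessian is diagonal: diag(F_pp, F_qq). Second derivatives: F_pp(-3)=180, F_pp(-2)=-90, F_pp(0)=90, F_pp(1)=-180; F_qq(-4)=-54, F_qq(2)=54.
Saddle points occur where the two diagonal entries have opposite signs: (-3, -4), (-2, 2), (0, -4), (1, 2). Count: 4.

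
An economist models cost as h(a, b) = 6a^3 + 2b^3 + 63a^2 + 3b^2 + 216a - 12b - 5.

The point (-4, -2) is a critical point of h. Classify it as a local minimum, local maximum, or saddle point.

local maximum

The mixed partial ∂²h/∂a∂b is 0, so the Hessian at any point is diag(h_aa, h_bb) = diag(18(2a + 7), 6(2b + 1)).
At (-4, -2): H = diag(-18, -18).
Both eigenvalues are negative, so H is negative definite: a local maximum.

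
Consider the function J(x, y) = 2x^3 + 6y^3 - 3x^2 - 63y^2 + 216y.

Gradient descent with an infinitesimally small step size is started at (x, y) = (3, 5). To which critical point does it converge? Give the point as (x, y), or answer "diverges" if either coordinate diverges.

(1, 4)

J is separable, so gradient descent decouples: x follows -∂J/∂x, y follows -∂J/∂y.
∂J/∂x = 6x(x - 1); at x=3 this is 36, so x decreases.
∂J/∂y = 18(y - 4)(y - 3); at y=5 this is 36, so y decreases.
x converges to its nearest critical value 1 (a local min of the x-part); y converges to 4. The iterate converges to (1, 4).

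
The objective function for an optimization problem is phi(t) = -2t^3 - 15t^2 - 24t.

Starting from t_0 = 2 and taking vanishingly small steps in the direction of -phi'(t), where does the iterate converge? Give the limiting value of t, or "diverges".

phi'(t) = -6(t + 1)(t + 4), so phi'(2) = -108.
Gradient descent moves in the -phi' direction, i.e. t is increasing.
There is no critical point above t=2, and phi' keeps the same sign, so the iterate runs off to +∞.

diverges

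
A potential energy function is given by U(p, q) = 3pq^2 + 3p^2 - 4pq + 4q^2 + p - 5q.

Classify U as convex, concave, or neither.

neither

The term 3pq^2 is cubic, so the Hessian is not constant.
∂²U/∂q² = 6p + 8, which takes both signs as p varies (negative for sufficiently negative p). A diagonal entry of the Hessian changing sign means the Hessian is neither positive- nor negative-semidefinite on all of R^2.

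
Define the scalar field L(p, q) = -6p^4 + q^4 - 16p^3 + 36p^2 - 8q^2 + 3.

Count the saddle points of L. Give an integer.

L separates as a function of p plus a function of q, so ∇L=0 decouples.
∂L/∂p = -24p(p - 1)(p + 3) = 0 at p ∈ {-3, 0, 1}; ∂L/∂q = 4q(q - 2)(q + 2) = 0 at q ∈ {-2, 0, 2}.
The Hessian is diagonal: diag(L_pp, L_qq). Second derivatives: L_pp(-3)=-288, L_pp(0)=72, L_pp(1)=-96; L_qq(-2)=32, L_qq(0)=-16, L_qq(2)=32.
Saddle points occur where the two diagonal entries have opposite signs: (-3, -2), (-3, 2), (0, 0), (1, -2), (1, 2). Count: 5.

5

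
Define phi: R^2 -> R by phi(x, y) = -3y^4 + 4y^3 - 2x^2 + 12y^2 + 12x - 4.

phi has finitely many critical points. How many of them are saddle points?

1

phi separates as a function of x plus a function of y, so ∇phi=0 decouples.
∂phi/∂x = -4(x - 3) = 0 at x ∈ {3}; ∂phi/∂y = -12y(y - 2)(y + 1) = 0 at y ∈ {-1, 0, 2}.
The Hessian is diagonal: diag(phi_xx, phi_yy). Second derivatives: phi_xx(3)=-4; phi_yy(-1)=-36, phi_yy(0)=24, phi_yy(2)=-72.
Saddle points occur where the two diagonal entries have opposite signs: (3, 0). Count: 1.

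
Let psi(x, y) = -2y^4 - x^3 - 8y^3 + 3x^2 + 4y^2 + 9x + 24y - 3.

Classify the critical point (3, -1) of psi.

saddle point

The mixed partial ∂²psi/∂x∂y is 0, so the Hessian at any point is diag(psi_xx, psi_yy) = diag(6(-x + 1), 8(-3y^2 - 6y + 1)).
At (3, -1): H = diag(-12, 32).
The eigenvalues have opposite signs, so H is indefinite: a saddle point.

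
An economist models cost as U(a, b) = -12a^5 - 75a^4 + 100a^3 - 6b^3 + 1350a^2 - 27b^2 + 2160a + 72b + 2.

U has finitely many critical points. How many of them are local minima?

2

U separates as a function of a plus a function of b, so ∇U=0 decouples.
∂U/∂a = -60(a - 3)(a + 1)(a + 3)(a + 4) = 0 at a ∈ {-4, -3, -1, 3}; ∂U/∂b = -18(b - 1)(b + 4) = 0 at b ∈ {-4, 1}.
The Hessian is diagonal: diag(U_aa, U_bb). Second derivatives: U_aa(-4)=1260, U_aa(-3)=-720, U_aa(-1)=1440, U_aa(3)=-10080; U_bb(-4)=90, U_bb(1)=-90.
Local minima occur where both diagonal entries positive: (-4, -4), (-1, -4). Count: 2.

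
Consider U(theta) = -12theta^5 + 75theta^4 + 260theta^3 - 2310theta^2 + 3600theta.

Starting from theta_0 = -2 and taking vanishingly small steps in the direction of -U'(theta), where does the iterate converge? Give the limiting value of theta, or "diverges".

U'(theta) = -60(theta - 5)(theta - 3)(theta - 1)(theta + 4), so U'(-2) = 12600.
Gradient descent moves in the -U' direction, i.e. theta is decreasing.
The nearest critical point in that direction is theta = -4, where U'' = 18900 > 0 (a local minimum). The iterate converges there.

-4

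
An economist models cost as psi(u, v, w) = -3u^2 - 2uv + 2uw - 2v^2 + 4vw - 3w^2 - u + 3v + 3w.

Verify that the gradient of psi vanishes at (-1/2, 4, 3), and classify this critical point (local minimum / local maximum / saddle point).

local maximum

∇psi = (-6u - 2v + 2w - 1, -2u - 4v + 4w + 3, 2u + 4v - 6w + 3); substituting (-1/2, 4, 3) gives ∇psi = (0, 0, 0), so (-1/2, 4, 3) is indeed a critical point.
The Hessian is constant: H = [[-6, -2, 2], [-2, -4, 4], [2, 4, -6]].
Leading principal minors: Δ₁ = -6, Δ₂ = 20, Δ₃ = -40.
The minors alternate sign starting negative (−, +, −), so H is negative definite: a local maximum.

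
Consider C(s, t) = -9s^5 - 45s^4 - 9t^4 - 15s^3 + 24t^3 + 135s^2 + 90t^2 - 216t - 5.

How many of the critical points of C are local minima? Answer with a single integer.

C separates as a function of s plus a function of t, so ∇C=0 decouples.
∂C/∂s = -45s(s - 1)(s + 2)(s + 3) = 0 at s ∈ {-3, -2, 0, 1}; ∂C/∂t = -36(t - 3)(t - 1)(t + 2) = 0 at t ∈ {-2, 1, 3}.
The Hessian is diagonal: diag(C_ss, C_tt). Second derivatives: C_ss(-3)=540, C_ss(-2)=-270, C_ss(0)=270, C_ss(1)=-540; C_tt(-2)=-540, C_tt(1)=216, C_tt(3)=-360.
Local minima occur where both diagonal entries positive: (-3, 1), (0, 1). Count: 2.

2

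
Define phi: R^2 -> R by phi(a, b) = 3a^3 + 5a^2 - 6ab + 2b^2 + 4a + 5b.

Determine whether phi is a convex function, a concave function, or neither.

neither

The term 3a^3 is cubic, so the Hessian is not constant.
∂²phi/∂a² = 18a + 10, which takes both signs as a varies (negative for sufficiently negative a). A diagonal entry of the Hessian changing sign means the Hessian is neither positive- nor negative-semidefinite on all of R^2.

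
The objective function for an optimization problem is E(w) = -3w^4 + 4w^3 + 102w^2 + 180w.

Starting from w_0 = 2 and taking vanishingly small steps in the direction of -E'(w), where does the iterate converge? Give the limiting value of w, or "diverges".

-1

E'(w) = -12(w - 5)(w + 1)(w + 3), so E'(2) = 540.
Gradient descent moves in the -E' direction, i.e. w is decreasing.
The nearest critical point in that direction is w = -1, where E'' = 144 > 0 (a local minimum). The iterate converges there.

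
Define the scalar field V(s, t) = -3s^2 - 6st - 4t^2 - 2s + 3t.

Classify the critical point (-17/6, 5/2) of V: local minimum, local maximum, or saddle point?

local maximum

The Hessian of V is constant: H = [[-6, -6], [-6, -8]].
det(H) = (-6)·(-8) − (-6)² = 12.
det(H) > 0 and tr(H) = -14 < 0, so H is negative definite and the point is a local maximum.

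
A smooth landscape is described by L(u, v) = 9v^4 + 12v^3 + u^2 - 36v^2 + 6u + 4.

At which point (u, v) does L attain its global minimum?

(-3, -2)

L(u,v) separates as P(u) + Q(v) + 4, so its minimum is min P + min Q + 4.
P'(u) = 2u + 6 vanishes at u ∈ {-3}; Q'(v) = 36v(v - 1)(v + 2) vanishes at v ∈ {-2, 0, 1}.
Local minima of P (where P''>0): P(-3)=-9. Local minima of Q: Q(-2)=-96, Q(1)=-15.
So the global minimum of L is P(-3) + Q(-2) + 4 = -9 − 96 + 4 = -101, attained at (-3, -2).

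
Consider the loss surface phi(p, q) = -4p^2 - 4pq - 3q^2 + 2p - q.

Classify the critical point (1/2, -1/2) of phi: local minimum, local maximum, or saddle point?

The Hessian of phi is constant: H = [[-8, -4], [-4, -6]].
det(H) = (-8)·(-6) − (-4)² = 32.
det(H) > 0 and tr(H) = -14 < 0, so H is negative definite and the point is a local maximum.

local maximum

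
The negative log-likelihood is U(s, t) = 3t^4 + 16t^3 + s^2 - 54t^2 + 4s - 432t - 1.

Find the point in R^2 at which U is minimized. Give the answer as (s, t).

(-2, 3)

U(s,t) separates as P(s) + Q(t) − 1, so its minimum is min P + min Q − 1.
P'(s) = 2s + 4 vanishes at s ∈ {-2}; Q'(t) = 12(t - 3)(t + 3)(t + 4) vanishes at t ∈ {-4, -3, 3}.
Local minima of P (where P''>0): P(-2)=-4. Local minima of Q: Q(-4)=608, Q(3)=-1107.
So the global minimum of U is P(-2) + Q(3) − 1 = -4 − 1107 − 1 = -1112, attained at (-2, 3).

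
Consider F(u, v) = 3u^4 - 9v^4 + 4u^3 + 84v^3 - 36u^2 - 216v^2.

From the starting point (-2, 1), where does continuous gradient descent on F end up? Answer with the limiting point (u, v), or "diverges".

F is separable, so gradient descent decouples: u follows -∂F/∂u, v follows -∂F/∂v.
∂F/∂u = 12u(u - 2)(u + 3); at u=-2 this is 96, so u decreases.
∂F/∂v = -36v(v - 4)(v - 3); at v=1 this is -216, so v increases.
u converges to its nearest critical value -3 (a local min of the u-part); v converges to 3. The iterate converges to (-3, 3).

(-3, 3)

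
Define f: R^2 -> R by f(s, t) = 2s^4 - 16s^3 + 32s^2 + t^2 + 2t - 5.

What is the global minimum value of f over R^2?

-6

f(s,t) separates as P(s) + Q(t) − 5, so its minimum is min P + min Q − 5.
P'(s) = 8s(s - 4)(s - 2) vanishes at s ∈ {0, 2, 4}; Q'(t) = 2(t + 1) vanishes at t ∈ {-1}.
Local minima of P (where P''>0): P(0)=0, P(4)=0. Local minima of Q: Q(-1)=-1.
So the global minimum of f is P(0) + Q(-1) − 5 = 0 − 1 − 5 = -6, attained at (0, -1).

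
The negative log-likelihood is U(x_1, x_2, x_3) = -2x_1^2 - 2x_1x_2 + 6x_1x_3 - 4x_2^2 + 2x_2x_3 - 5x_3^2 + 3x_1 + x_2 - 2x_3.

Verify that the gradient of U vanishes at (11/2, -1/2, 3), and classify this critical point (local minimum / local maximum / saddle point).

local maximum

∇U = (-4x_1 - 2x_2 + 6x_3 + 3, -2x_1 - 8x_2 + 2x_3 + 1, 6x_1 + 2x_2 - 10x_3 - 2); substituting (11/2, -1/2, 3) gives ∇U = (0, 0, 0), so (11/2, -1/2, 3) is indeed a critical point.
The Hessian is constant: H = [[-4, -2, 6], [-2, -8, 2], [6, 2, -10]].
Leading principal minors: Δ₁ = -4, Δ₂ = 28, Δ₃ = -24.
The minors alternate sign starting negative (−, +, −), so H is negative definite: a local maximum.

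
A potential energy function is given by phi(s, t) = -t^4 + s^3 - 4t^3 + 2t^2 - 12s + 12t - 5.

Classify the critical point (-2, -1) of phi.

The mixed partial ∂²phi/∂s∂t is 0, so the Hessian at any point is diag(phi_ss, phi_tt) = diag(6s, 4(-3t^2 - 6t + 1)).
At (-2, -1): H = diag(-12, 16).
The eigenvalues have opposite signs, so H is indefinite: a saddle point.

saddle point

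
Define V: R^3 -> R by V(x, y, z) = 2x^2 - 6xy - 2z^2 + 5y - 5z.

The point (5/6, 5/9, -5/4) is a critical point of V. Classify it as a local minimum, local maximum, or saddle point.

saddle point

The Hessian is constant: H = [[4, -6, 0], [-6, 0, 0], [0, 0, -4]].
Leading principal minors: Δ₁ = 4, Δ₂ = -36, Δ₃ = 144.
The minors fit neither the all-positive nor the alternating-sign pattern, so H is indefinite: a saddle point.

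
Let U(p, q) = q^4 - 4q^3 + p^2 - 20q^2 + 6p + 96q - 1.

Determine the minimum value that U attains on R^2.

-289

U(p,q) separates as A(p) + B(q) − 1, so its minimum is min A + min B − 1.
A'(p) = 2p + 6 vanishes at p ∈ {-3}; B'(q) = 4(q - 4)(q - 2)(q + 3) vanishes at q ∈ {-3, 2, 4}.
Local minima of A (where A''>0): A(-3)=-9. Local minima of B: B(-3)=-279, B(4)=64.
So the global minimum of U is A(-3) + B(-3) − 1 = -9 − 279 − 1 = -289, attained at (-3, -3).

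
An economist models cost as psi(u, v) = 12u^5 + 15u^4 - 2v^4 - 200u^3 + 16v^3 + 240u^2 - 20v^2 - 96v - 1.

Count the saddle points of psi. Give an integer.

6

psi separates as a function of u plus a function of v, so ∇psi=0 decouples.
∂psi/∂u = 60u(u - 2)(u - 1)(u + 4) = 0 at u ∈ {-4, 0, 1, 2}; ∂psi/∂v = -8(v - 4)(v - 3)(v + 1) = 0 at v ∈ {-1, 3, 4}.
The Hessian is diagonal: diag(psi_uu, psi_vv). Second derivatives: psi_uu(-4)=-7200, psi_uu(0)=480, psi_uu(1)=-300, psi_uu(2)=720; psi_vv(-1)=-160, psi_vv(3)=32, psi_vv(4)=-40.
Saddle points occur where the two diagonal entries have opposite signs: (-4, 3), (0, -1), (0, 4), (1, 3), (2, -1), (2, 4). Count: 6.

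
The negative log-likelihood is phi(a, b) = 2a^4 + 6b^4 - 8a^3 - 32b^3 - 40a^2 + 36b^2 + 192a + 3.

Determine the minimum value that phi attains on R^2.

phi(a,b) separates as P(a) + Q(b) + 3, so its minimum is min P + min Q + 3.
P'(a) = 8(a - 4)(a - 2)(a + 3) vanishes at a ∈ {-3, 2, 4}; Q'(b) = 24b(b - 3)(b - 1) vanishes at b ∈ {0, 1, 3}.
Local minima of P (where P''>0): P(-3)=-558, P(4)=128. Local minima of Q: Q(0)=0, Q(3)=-54.
So the global minimum of phi is P(-3) + Q(3) + 3 = -558 − 54 + 3 = -609, attained at (-3, 3).

-609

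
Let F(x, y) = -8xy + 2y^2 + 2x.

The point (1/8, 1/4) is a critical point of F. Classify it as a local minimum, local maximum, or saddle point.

saddle point

The Hessian of F is constant: H = [[0, -8], [-8, 4]].
det(H) = 0·4 − (-8)² = -64.
Since det(H) < 0, H is indefinite and the critical point is a saddle point.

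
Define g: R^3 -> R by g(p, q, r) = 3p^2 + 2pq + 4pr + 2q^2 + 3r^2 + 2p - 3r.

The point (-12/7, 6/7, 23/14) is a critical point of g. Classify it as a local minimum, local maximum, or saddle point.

local minimum

The Hessian is constant: H = [[6, 2, 4], [2, 4, 0], [4, 0, 6]].
Leading principal minors: Δ₁ = 6, Δ₂ = 20, Δ₃ = 56.
All leading minors are positive, so H is positive definite: a local minimum.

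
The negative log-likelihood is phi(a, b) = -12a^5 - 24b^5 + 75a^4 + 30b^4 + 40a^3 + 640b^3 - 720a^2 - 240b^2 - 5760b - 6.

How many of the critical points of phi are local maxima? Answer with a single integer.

phi separates as a function of a plus a function of b, so ∇phi=0 decouples.
∂phi/∂a = -60a(a - 4)(a - 3)(a + 2) = 0 at a ∈ {-2, 0, 3, 4}; ∂phi/∂b = -120(b - 4)(b - 2)(b + 2)(b + 3) = 0 at b ∈ {-3, -2, 2, 4}.
The Hessian is diagonal: diag(phi_aa, phi_bb). Second derivatives: phi_aa(-2)=3600, phi_aa(0)=-1440, phi_aa(3)=900, phi_aa(4)=-1440; phi_bb(-3)=4200, phi_bb(-2)=-2880, phi_bb(2)=4800, phi_bb(4)=-10080.
Local maxima occur where both diagonal entries negative: (0, -2), (0, 4), (4, -2), (4, 4). Count: 4.

4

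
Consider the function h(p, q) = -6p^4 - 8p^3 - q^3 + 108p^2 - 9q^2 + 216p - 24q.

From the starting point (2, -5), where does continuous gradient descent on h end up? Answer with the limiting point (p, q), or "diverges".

h is separable, so gradient descent decouples: p follows -∂h/∂p, q follows -∂h/∂q.
∂h/∂p = -24(p - 3)(p + 1)(p + 3); at p=2 this is 360, so p decreases.
∂h/∂q = -3(q + 2)(q + 4); at q=-5 this is -9, so q increases.
p converges to its nearest critical value -1 (a local min of the p-part); q converges to -4. The iterate converges to (-1, -4).

(-1, -4)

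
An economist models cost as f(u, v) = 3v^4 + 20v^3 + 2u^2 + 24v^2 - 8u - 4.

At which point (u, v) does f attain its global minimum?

f(u,v) separates as P(u) + Q(v) − 4, so its minimum is min P + min Q − 4.
P'(u) = 4u - 8 vanishes at u ∈ {2}; Q'(v) = 12v(v + 1)(v + 4) vanishes at v ∈ {-4, -1, 0}.
Local minima of P (where P''>0): P(2)=-8. Local minima of Q: Q(-4)=-128, Q(0)=0.
So the global minimum of f is P(2) + Q(-4) − 4 = -8 − 128 − 4 = -140, attained at (2, -4).

(2, -4)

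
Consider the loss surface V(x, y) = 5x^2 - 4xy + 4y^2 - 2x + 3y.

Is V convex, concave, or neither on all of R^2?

convex

V is quadratic, so its Hessian is the constant matrix H = [[10, -4], [-4, 8]].
det(H) = 64, tr(H) = 18.
det(H) > 0 and tr(H) > 0, so H is positive definite everywhere: convex.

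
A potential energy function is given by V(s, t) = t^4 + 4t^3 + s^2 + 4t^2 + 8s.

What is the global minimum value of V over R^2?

V(s,t) separates as P(s) + Q(t), so its minimum is min P + min Q.
P'(s) = 2s + 8 vanishes at s ∈ {-4}; Q'(t) = 4t(t + 1)(t + 2) vanishes at t ∈ {-2, -1, 0}.
Local minima of P (where P''>0): P(-4)=-16. Local minima of Q: Q(-2)=0, Q(0)=0.
So the global minimum of V is P(-4) + Q(-2) = -16 + 0 = -16, attained at (-4, -2).

-16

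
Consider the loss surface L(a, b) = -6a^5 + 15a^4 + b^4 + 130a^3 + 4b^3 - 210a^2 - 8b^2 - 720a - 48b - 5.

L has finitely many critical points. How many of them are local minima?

4

L separates as a function of a plus a function of b, so ∇L=0 decouples.
∂L/∂a = -30(a - 4)(a - 2)(a + 1)(a + 3) = 0 at a ∈ {-3, -1, 2, 4}; ∂L/∂b = 4(b - 2)(b + 2)(b + 3) = 0 at b ∈ {-3, -2, 2}.
The Hessian is diagonal: diag(L_aa, L_bb). Second derivatives: L_aa(-3)=2100, L_aa(-1)=-900, L_aa(2)=900, L_aa(4)=-2100; L_bb(-3)=20, L_bb(-2)=-16, L_bb(2)=80.
Local minima occur where both diagonal entries positive: (-3, -3), (-3, 2), (2, -3), (2, 2). Count: 4.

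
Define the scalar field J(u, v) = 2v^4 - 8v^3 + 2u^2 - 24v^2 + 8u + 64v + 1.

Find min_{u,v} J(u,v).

J(u,v) separates as P(u) + Q(v) + 1, so its minimum is min P + min Q + 1.
P'(u) = 4u + 8 vanishes at u ∈ {-2}; Q'(v) = 8(v - 4)(v - 1)(v + 2) vanishes at v ∈ {-2, 1, 4}.
Local minima of P (where P''>0): P(-2)=-8. Local minima of Q: Q(-2)=-128, Q(4)=-128.
So the global minimum of J is P(-2) + Q(-2) + 1 = -8 − 128 + 1 = -135, attained at (-2, -2).

-135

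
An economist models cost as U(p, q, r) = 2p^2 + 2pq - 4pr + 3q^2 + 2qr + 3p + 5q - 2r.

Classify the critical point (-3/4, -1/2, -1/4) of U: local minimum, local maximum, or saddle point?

saddle point

The Hessian is constant: H = [[4, 2, -4], [2, 6, 2], [-4, 2, 0]].
Leading principal minors: Δ₁ = 4, Δ₂ = 20, Δ₃ = -144.
The minors fit neither the all-positive nor the alternating-sign pattern, so H is indefinite: a saddle point.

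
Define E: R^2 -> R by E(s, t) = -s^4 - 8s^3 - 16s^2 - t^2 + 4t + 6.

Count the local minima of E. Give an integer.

0

E separates as a function of s plus a function of t, so ∇E=0 decouples.
∂E/∂s = -4s(s + 2)(s + 4) = 0 at s ∈ {-4, -2, 0}; ∂E/∂t = -2(t - 2) = 0 at t ∈ {2}.
The Hessian is diagonal: diag(E_ss, E_tt). Second derivatives: E_ss(-4)=-32, E_ss(-2)=16, E_ss(0)=-32; E_tt(2)=-2.
Local minima occur where both diagonal entries positive: none. Count: 0.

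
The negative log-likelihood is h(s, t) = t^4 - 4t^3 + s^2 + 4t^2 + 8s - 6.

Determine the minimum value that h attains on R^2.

-22

h(s,t) separates as P(s) + Q(t) − 6, so its minimum is min P + min Q − 6.
P'(s) = 2s + 8 vanishes at s ∈ {-4}; Q'(t) = 4t(t - 2)(t - 1) vanishes at t ∈ {0, 1, 2}.
Local minima of P (where P''>0): P(-4)=-16. Local minima of Q: Q(0)=0, Q(2)=0.
So the global minimum of h is P(-4) + Q(0) − 6 = -16 + 0 − 6 = -22, attained at (-4, 0).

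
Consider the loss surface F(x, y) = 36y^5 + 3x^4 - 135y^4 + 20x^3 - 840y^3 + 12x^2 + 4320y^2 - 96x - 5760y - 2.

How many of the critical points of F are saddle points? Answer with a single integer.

F separates as a function of x plus a function of y, so ∇F=0 decouples.
∂F/∂x = 12(x - 1)(x + 2)(x + 4) = 0 at x ∈ {-4, -2, 1}; ∂F/∂y = 180(y - 4)(y - 2)(y - 1)(y + 4) = 0 at y ∈ {-4, 1, 2, 4}.
The Hessian is diagonal: diag(F_xx, F_yy). Second derivatives: F_xx(-4)=120, F_xx(-2)=-72, F_xx(1)=180; F_yy(-4)=-43200, F_yy(1)=2700, F_yy(2)=-2160, F_yy(4)=8640.
Saddle points occur where the two diagonal entries have opposite signs: (-4, -4), (-4, 2), (-2, 1), (-2, 4), (1, -4), (1, 2). Count: 6.

6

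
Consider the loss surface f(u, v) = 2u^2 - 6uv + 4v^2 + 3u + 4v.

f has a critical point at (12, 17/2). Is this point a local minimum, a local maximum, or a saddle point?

The Hessian of f is constant: H = [[4, -6], [-6, 8]].
det(H) = 4·8 − (-6)² = -4.
Since det(H) < 0, H is indefinite and the critical point is a saddle point.

saddle point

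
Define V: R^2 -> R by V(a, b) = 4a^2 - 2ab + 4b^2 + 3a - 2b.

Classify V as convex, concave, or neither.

convex

V is quadratic, so its Hessian is the constant matrix H = [[8, -2], [-2, 8]].
det(H) = 60, tr(H) = 16.
det(H) > 0 and tr(H) > 0, so H is positive definite everywhere: convex.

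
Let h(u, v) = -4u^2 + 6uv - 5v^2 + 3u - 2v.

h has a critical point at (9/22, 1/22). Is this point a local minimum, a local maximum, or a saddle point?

The Hessian of h is constant: H = [[-8, 6], [6, -10]].
det(H) = (-8)·(-10) − 6² = 44.
det(H) > 0 and tr(H) = -18 < 0, so H is negative definite and the point is a local maximum.

local maximum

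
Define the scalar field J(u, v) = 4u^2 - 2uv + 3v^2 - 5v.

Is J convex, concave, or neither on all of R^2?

convex

J is quadratic, so its Hessian is the constant matrix H = [[8, -2], [-2, 6]].
det(H) = 44, tr(H) = 14.
det(H) > 0 and tr(H) > 0, so H is positive definite everywhere: convex.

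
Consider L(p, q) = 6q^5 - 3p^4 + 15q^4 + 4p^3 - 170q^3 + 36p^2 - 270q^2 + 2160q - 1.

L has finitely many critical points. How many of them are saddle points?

6

L separates as a function of p plus a function of q, so ∇L=0 decouples.
∂L/∂p = -12p(p - 3)(p + 2) = 0 at p ∈ {-2, 0, 3}; ∂L/∂q = 30(q - 3)(q - 2)(q + 3)(q + 4) = 0 at q ∈ {-4, -3, 2, 3}.
The Hessian is diagonal: diag(L_pp, L_qq). Second derivatives: L_pp(-2)=-120, L_pp(0)=72, L_pp(3)=-180; L_qq(-4)=-1260, L_qq(-3)=900, L_qq(2)=-900, L_qq(3)=1260.
Saddle points occur where the two diagonal entries have opposite signs: (-2, -3), (-2, 3), (0, -4), (0, 2), (3, -3), (3, 3). Count: 6.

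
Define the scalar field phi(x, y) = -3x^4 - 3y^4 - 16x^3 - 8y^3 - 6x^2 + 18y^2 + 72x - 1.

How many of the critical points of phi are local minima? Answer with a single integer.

phi separates as a function of x plus a function of y, so ∇phi=0 decouples.
∂phi/∂x = -12(x - 1)(x + 2)(x + 3) = 0 at x ∈ {-3, -2, 1}; ∂phi/∂y = -12y(y - 1)(y + 3) = 0 at y ∈ {-3, 0, 1}.
The Hessian is diagonal: diag(phi_xx, phi_yy). Second derivatives: phi_xx(-3)=-48, phi_xx(-2)=36, phi_xx(1)=-144; phi_yy(-3)=-144, phi_yy(0)=36, phi_yy(1)=-48.
Local minima occur where both diagonal entries positive: (-2, 0). Count: 1.

1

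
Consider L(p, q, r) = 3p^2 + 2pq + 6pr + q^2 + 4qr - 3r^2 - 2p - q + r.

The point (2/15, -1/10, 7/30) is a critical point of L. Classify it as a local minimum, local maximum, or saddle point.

saddle point

The Hessian is constant: H = [[6, 2, 6], [2, 2, 4], [6, 4, -6]].
Leading principal minors: Δ₁ = 6, Δ₂ = 8, Δ₃ = -120.
The minors fit neither the all-positive nor the alternating-sign pattern, so H is indefinite: a saddle point.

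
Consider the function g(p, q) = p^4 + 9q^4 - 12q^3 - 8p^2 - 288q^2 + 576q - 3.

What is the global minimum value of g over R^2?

g(p,q) separates as A(p) + B(q) − 3, so its minimum is min A + min B − 3.
A'(p) = 4p(p - 2)(p + 2) vanishes at p ∈ {-2, 0, 2}; B'(q) = 36(q - 4)(q - 1)(q + 4) vanishes at q ∈ {-4, 1, 4}.
Local minima of A (where A''>0): A(-2)=-16, A(2)=-16. Local minima of B: B(-4)=-3840, B(4)=-768.
So the global minimum of g is A(-2) + B(-4) − 3 = -16 − 3840 − 3 = -3859, attained at (-2, -4).

-3859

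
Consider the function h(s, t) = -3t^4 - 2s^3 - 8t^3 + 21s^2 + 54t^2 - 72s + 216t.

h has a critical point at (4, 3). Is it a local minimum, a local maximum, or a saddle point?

local maximum

The mixed partial ∂²h/∂s∂t is 0, so the Hessian at any point is diag(h_ss, h_tt) = diag(6(-2s + 7), 12(-3t^2 - 4t + 9)).
At (4, 3): H = diag(-6, -360).
Both eigenvalues are negative, so H is negative definite: a local maximum.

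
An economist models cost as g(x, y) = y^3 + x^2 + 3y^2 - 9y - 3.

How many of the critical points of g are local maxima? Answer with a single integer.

g separates as a function of x plus a function of y, so ∇g=0 decouples.
∂g/∂x = 2x = 0 at x ∈ {0}; ∂g/∂y = 3(y - 1)(y + 3) = 0 at y ∈ {-3, 1}.
The Hessian is diagonal: diag(g_xx, g_yy). Second derivatives: g_xx(0)=2; g_yy(-3)=-12, g_yy(1)=12.
Local maxima occur where both diagonal entries negative: none. Count: 0.

0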